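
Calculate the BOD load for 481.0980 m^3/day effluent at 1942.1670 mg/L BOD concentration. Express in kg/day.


Formula: BOD_load = volume * conc / 1000
Substituting: BOD_load = 481.0980 * 1942.1670 / 1000
Result: 934.3727 kg/day


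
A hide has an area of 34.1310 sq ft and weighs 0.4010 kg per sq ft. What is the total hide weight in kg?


Formula: Weight = area * weight_per_sqft
Substituting: Weight = 34.1310 * 0.4010
Result: 13.6865 kg


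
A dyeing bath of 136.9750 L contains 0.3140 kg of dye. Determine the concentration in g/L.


Formula: Conc = dye_mass(kg) / volume(L) * 1000
Substituting: Conc = 0.3140 / 136.9750 * 1000
Result: 2.2924 g/L


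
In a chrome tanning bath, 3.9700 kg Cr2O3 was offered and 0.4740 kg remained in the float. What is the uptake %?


Formula: Uptake = (offered - residual) / offered * 100
Substituting: Uptake = (3.9700 - 0.4740) / 3.9700 * 100
Result: 88.0605 %


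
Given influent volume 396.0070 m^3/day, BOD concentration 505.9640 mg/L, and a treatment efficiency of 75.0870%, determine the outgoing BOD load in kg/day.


Load_in = volume * conc / 1000 = 396.0070 * 505.9640 / 1000 = 200.3653 kg/day
Removed = Load_in * eff / 100 = 200.3653 * 75.0870 / 100 = 150.4483 kg/day
Load_out = Load_in - Removed = 200.3653 - 150.4483 = 49.9170 kg/day


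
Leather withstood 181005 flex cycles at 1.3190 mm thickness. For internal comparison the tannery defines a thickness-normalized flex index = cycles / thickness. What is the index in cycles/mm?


Formula: Index = cycles / thickness
Substituting: Index = 181005 / 1.3190
Result: 137228.9613 cycles/mm


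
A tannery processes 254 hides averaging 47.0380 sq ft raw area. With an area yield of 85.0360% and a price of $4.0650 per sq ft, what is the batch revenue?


Raw_total = N * avg_area = 254 * 47.0380 = 11947.6520 sq ft
Finished = Raw_total * yield / 100 = 11947.6520 * 85.0360 / 100 = 10159.8054 sq ft
Value = Finished * price = 10159.8054 * 4.0650 = 41299.6088 $


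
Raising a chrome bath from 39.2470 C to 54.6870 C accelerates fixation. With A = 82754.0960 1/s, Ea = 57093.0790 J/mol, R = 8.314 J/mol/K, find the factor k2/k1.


T1 = 39.2470 + 273.15 = 312.3970 K; T2 = 54.6870 + 273.15 = 327.8370 K
k1 = A * exp(-Ea/(R*T1)) = 82754.0960 * exp(-57093.0790/(8.314*312.3970)) = 2.3504e-05 1/s
k2 = A * exp(-Ea/(R*T2)) = 82754.0960 * exp(-57093.0790/(8.314*327.8370)) = 6.6184e-05 1/s
k2/k1 = 6.6184e-05 / 2.3504e-05 = 2.8159


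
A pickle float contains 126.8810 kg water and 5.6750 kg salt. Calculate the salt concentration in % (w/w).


Formula: Conc = salt / (water + salt) * 100
Substituting: Conc = 5.6750 / (126.8810 + 5.6750) * 100
Result: 4.2812 %


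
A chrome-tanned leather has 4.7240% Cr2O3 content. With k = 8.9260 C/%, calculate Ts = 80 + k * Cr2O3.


Formula: Ts = 80 + k * Cr2O3
Substituting: Ts = 80 + 8.9260 * 4.7240
Result: 122.1664 C


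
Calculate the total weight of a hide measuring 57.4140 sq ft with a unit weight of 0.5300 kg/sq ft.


Formula: Weight = area * weight_per_sqft
Substituting: Weight = 57.4140 * 0.5300
Result: 30.4294 kg


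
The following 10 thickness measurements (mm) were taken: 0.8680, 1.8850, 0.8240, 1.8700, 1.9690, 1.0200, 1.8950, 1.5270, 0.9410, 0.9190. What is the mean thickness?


Formula: Average = sum / n
Substituting: Average = 13.7180 / 10
Result: 1.3718 mm


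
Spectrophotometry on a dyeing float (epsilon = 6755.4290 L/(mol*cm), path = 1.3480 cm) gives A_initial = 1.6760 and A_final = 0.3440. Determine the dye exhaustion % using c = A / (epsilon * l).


c_initial = A_i / (epsilon * l) = 1.6760 / (6755.4290 * 1.3480) = 1.8405e-04 mol/L
c_final = A_f / (epsilon * l) = 0.3440 / (6755.4290 * 1.3480) = 3.7776e-05 mol/L
Exhaustion = (c_initial - c_final) / c_initial * 100 = (1.8405e-04 - 3.7776e-05) / 1.8405e-04 * 100 = 79.4749 %


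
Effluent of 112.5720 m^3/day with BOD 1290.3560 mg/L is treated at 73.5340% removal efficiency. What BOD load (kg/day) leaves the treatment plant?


Load_in = volume * conc / 1000 = 112.5720 * 1290.3560 / 1000 = 145.2580 kg/day
Removed = Load_in * eff / 100 = 145.2580 * 73.5340 / 100 = 106.8140 kg/day
Load_out = Load_in - Removed = 145.2580 - 106.8140 = 38.4440 kg/day


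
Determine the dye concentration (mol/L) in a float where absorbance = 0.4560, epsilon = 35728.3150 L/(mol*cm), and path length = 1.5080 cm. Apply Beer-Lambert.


Formula: c = A / (epsilon * l)
Substituting: c = 0.4560 / (35728.3150 * 1.5080)
Result: 8.4635e-06 mol/L


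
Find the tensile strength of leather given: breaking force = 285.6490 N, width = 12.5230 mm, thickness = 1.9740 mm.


Formula: TS = force / (width * thickness)
Substituting: TS = 285.6490 / (12.5230 * 1.9740)
Result: 11.5552 N/mm^2


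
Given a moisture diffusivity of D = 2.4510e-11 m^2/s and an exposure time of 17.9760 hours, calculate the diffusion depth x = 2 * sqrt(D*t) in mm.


t = 17.9760 hr * 3600 = 64713.6000 s
D * t = 2.4510e-11 * 64713.6000 = 1.5861e-06
x = 2 * sqrt(D*t) = 2 * sqrt(1.5861e-06) = 0.00251883 m = 2.5188 mm


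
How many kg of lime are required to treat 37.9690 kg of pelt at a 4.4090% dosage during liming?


Formula: Lime = substrate * pct / 100
Substituting: Lime = 37.9690 * 4.4090 / 100
Result: 1.6741 kg


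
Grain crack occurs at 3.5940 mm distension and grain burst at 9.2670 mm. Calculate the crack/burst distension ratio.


Formula: Ratio = crack / burst
Substituting: Ratio = 3.5940 / 9.2670
Result: 0.3878


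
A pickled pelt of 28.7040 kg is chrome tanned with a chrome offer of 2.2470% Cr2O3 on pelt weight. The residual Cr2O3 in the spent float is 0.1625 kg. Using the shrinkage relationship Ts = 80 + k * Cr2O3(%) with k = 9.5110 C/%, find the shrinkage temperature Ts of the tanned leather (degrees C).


Offered = pelt * offer_pct / 100 = 28.7040 * 2.2470 / 100 = 0.6450 kg
Uptake = offered - residual = 0.6450 - 0.1625 = 0.4825 kg
Cr2O3% on pelt = uptake / pelt * 100 = 0.4825 / 28.7040 * 100 = 1.6809 %
Ts = 80 + k * Cr2O3% = 80 + 9.5110 * 1.6809 = 95.9868 C


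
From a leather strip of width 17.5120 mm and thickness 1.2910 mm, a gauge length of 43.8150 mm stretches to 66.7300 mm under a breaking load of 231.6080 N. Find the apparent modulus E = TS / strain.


TS = F / (w * t) = 231.6080 / (17.5120 * 1.2910) = 10.2445 N/mm^2
strain = (Lf - L0) / L0 = (66.7300 - 43.8150) / 43.8150 = 0.5230
E = TS / strain = 10.2445 / 0.5230 = 19.5882 N/mm^2


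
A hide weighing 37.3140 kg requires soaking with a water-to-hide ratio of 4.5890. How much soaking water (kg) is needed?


Formula: Water = hide_weight * ratio
Substituting: Water = 37.3140 * 4.5890
Result: 171.2339 kg


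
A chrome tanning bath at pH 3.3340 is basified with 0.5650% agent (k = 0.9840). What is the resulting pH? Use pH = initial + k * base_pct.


Formula: pH_final = pH_initial + k * base_pct
Substituting: pH_final = 3.3340 + 0.9840 * 0.5650
Result: 3.8900


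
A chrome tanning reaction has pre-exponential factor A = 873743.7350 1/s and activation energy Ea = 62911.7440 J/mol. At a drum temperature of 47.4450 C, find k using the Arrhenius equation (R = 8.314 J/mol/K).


T_K = T_C + 273.15 = 47.4450 + 273.15 = 320.5950 K
exponent = -Ea / (R * T_K) = -62911.7440 / (8.314 * 320.5950) = -23.6029
k = A * exp(exponent) = 873743.7350 * exp(-23.6029) = 4.9066e-05 1/s


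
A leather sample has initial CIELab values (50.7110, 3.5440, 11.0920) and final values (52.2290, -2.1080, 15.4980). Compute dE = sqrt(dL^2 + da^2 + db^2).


dL = 1.5180, da = -5.6520, db = 4.4060
dE = sqrt(1.5180^2 + (-5.6520)^2 + 4.4060^2) = 7.3255


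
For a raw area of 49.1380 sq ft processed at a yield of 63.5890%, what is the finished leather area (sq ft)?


Formula: finished = raw * yield / 100
Substituting: finished = 49.1380 * 63.5890 / 100
Result: 31.2464 sq ft


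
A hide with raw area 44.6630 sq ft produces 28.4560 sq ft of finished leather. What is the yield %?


Formula: Yield = finished / raw * 100
Substituting: Yield = 28.4560 / 44.6630 * 100
Result: 63.7127 %


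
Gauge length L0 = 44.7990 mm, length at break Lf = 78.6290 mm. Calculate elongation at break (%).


Formula: Elongation = (Lf - L0) / L0 * 100
Substituting: Elongation = (78.6290 - 44.7990) / 44.7990 * 100
Result: 75.5151 %


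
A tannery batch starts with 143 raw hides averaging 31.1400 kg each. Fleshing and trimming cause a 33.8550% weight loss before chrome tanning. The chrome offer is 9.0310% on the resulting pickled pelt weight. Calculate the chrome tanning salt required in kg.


Total_raw = N * avg_wt = 143 * 31.1400 = 4453.0200 kg
Substrate = Total_raw * (1 - loss/100) = 4453.0200 * (1 - 33.8550/100) = 2945.4501 kg
Chrome = Substrate * pct / 100 = 2945.4501 * 9.0310 / 100 = 266.0036 kg


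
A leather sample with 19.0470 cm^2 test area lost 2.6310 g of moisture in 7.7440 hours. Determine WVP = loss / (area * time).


Formula: WVP = loss / (area * time)
Substituting: WVP = 2.6310 / (19.0470 * 7.7440)
Result: 0.0178373 g/(cm^2*hr)


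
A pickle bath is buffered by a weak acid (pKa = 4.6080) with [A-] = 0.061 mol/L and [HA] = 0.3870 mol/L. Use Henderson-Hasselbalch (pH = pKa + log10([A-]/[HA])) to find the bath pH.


ratio = [A-] / [HA] = 0.061 / 0.3870 = 0.1576
log10(ratio) = -0.8024
pH = pKa + log10(ratio) = 4.6080 - 0.8024 = 3.8056


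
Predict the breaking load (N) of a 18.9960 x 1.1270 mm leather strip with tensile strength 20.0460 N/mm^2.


Formula: F = TS * w * t
Substituting: F = 20.0460 * 18.9960 * 1.1270
Result: 429.1546 N


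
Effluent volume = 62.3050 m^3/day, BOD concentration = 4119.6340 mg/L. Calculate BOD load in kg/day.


Formula: BOD_load = volume * conc / 1000
Substituting: BOD_load = 62.3050 * 4119.6340 / 1000
Result: 256.6738 kg/day


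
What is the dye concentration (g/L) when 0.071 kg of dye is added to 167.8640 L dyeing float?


Formula: Conc = dye_mass(kg) / volume(L) * 1000
Substituting: Conc = 0.071 / 167.8640 * 1000
Result: 0.4230 g/L


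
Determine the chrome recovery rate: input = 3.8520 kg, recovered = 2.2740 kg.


Formula: Recovery = recovered / input * 100
Substituting: Recovery = 2.2740 / 3.8520 * 100
Result: 59.0343 %


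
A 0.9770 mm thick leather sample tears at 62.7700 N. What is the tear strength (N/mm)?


Formula: Tear strength = force / thickness
Substituting: Tear strength = 62.7700 / 0.9770
Result: 64.2477 N/mm


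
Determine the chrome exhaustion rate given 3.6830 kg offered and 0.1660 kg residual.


Formula: Uptake = (offered - residual) / offered * 100
Substituting: Uptake = (3.6830 - 0.1660) / 3.6830 * 100
Result: 95.4928 %


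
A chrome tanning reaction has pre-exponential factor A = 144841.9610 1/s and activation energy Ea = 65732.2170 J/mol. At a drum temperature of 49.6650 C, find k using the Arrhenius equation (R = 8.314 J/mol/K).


T_K = T_C + 273.15 = 49.6650 + 273.15 = 322.8150 K
exponent = -Ea / (R * T_K) = -65732.2170 / (8.314 * 322.8150) = -24.4915
k = A * exp(exponent) = 144841.9610 * exp(-24.4915) = 3.3450e-06 1/s


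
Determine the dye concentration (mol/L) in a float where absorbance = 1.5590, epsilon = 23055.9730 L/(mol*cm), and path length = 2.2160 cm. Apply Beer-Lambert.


Formula: c = A / (epsilon * l)
Substituting: c = 1.5590 / (23055.9730 * 2.2160)
Result: 3.0514e-05 mol/L


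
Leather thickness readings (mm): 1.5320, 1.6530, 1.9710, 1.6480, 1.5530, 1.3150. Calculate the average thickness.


Formula: Average = sum / n
Substituting: Average = 9.6720 / 6
Result: 1.6120 mm


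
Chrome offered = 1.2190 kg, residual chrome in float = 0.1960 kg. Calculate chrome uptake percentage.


Formula: Uptake = (offered - residual) / offered * 100
Substituting: Uptake = (1.2190 - 0.1960) / 1.2190 * 100
Result: 83.9212 %


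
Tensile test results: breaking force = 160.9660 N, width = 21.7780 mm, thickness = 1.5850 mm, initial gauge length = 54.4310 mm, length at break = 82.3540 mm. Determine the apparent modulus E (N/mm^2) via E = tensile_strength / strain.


TS = F / (w * t) = 160.9660 / (21.7780 * 1.5850) = 4.6632 N/mm^2
strain = (Lf - L0) / L0 = (82.3540 - 54.4310) / 54.4310 = 0.5130
E = TS / strain = 4.6632 / 0.5130 = 9.0902 N/mm^2


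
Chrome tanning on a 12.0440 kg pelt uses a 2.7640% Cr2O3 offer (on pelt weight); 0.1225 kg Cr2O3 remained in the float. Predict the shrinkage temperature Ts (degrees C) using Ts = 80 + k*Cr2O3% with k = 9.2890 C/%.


Offered = pelt * offer_pct / 100 = 12.0440 * 2.7640 / 100 = 0.3329 kg
Uptake = offered - residual = 0.3329 - 0.1225 = 0.2104 kg
Cr2O3% on pelt = uptake / pelt * 100 = 0.2104 / 12.0440 * 100 = 1.7469 %
Ts = 80 + k * Cr2O3% = 80 + 9.2890 * 1.7469 = 96.2269 C


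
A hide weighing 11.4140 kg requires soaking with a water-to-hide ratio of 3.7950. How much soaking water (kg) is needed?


Formula: Water = hide_weight * ratio
Substituting: Water = 11.4140 * 3.7950
Result: 43.3161 kg


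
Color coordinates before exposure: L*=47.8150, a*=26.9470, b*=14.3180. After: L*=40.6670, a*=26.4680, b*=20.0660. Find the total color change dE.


dL = -7.1480, da = -0.4790, db = 5.7480
dE = sqrt((-7.1480)^2 + (-0.4790)^2 + 5.7480^2) = 9.1849


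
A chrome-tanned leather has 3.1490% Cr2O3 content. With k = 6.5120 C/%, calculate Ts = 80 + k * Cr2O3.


Formula: Ts = 80 + k * Cr2O3
Substituting: Ts = 80 + 6.5120 * 3.1490
Result: 100.5063 C


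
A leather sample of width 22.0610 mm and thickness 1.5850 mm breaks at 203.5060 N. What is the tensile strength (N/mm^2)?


Formula: TS = force / (width * thickness)
Substituting: TS = 203.5060 / (22.0610 * 1.5850)
Result: 5.8200 N/mm^2


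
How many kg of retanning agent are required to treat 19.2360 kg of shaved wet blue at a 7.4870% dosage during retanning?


Formula: Retan = substrate * pct / 100
Substituting: Retan = 19.2360 * 7.4870 / 100
Result: 1.4402 kg


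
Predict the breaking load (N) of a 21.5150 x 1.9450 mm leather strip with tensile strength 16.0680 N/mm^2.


Formula: F = TS * w * t
Substituting: F = 16.0680 * 21.5150 * 1.9450
Result: 672.3924 N


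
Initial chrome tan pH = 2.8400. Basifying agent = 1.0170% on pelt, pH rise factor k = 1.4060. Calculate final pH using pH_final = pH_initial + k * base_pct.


Formula: pH_final = pH_initial + k * base_pct
Substituting: pH_final = 2.8400 + 1.4060 * 1.0170
Result: 4.2699


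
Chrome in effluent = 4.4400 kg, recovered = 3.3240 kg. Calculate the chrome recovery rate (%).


Formula: Recovery = recovered / input * 100
Substituting: Recovery = 3.3240 / 4.4400 * 100
Result: 74.8649 %


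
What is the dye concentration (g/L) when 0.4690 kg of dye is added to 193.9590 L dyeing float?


Formula: Conc = dye_mass(kg) / volume(L) * 1000
Substituting: Conc = 0.4690 / 193.9590 * 1000
Result: 2.4180 g/L


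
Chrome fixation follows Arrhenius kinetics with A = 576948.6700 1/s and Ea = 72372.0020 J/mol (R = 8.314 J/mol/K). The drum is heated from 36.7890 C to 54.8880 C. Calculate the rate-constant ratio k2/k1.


T1 = 36.7890 + 273.15 = 309.9390 K; T2 = 54.8880 + 273.15 = 328.0380 K
k1 = A * exp(-Ea/(R*T1)) = 576948.6700 * exp(-72372.0020/(8.314*309.9390)) = 3.6618e-07 1/s
k2 = A * exp(-Ea/(R*T2)) = 576948.6700 * exp(-72372.0020/(8.314*328.0380)) = 1.7245e-06 1/s
k2/k1 = 1.7245e-06 / 3.6618e-07 = 4.7095


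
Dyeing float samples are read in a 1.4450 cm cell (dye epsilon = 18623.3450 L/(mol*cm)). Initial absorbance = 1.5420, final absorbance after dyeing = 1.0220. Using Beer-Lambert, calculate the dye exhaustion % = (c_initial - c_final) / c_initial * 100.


c_initial = A_i / (epsilon * l) = 1.5420 / (18623.3450 * 1.4450) = 5.7301e-05 mol/L
c_final = A_f / (epsilon * l) = 1.0220 / (18623.3450 * 1.4450) = 3.7977e-05 mol/L
Exhaustion = (c_initial - c_final) / c_initial * 100 = (5.7301e-05 - 3.7977e-05) / 5.7301e-05 * 100 = 33.7224 %


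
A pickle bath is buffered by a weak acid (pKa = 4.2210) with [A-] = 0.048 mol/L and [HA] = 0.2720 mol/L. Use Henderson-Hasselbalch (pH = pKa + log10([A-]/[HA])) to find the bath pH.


ratio = [A-] / [HA] = 0.048 / 0.2720 = 0.1765
log10(ratio) = -0.7533
pH = pKa + log10(ratio) = 4.2210 - 0.7533 = 3.4677


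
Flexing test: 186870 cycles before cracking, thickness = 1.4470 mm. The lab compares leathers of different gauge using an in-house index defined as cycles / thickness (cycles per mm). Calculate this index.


Formula: Index = cycles / thickness
Substituting: Index = 186870 / 1.4470
Result: 129143.0546 cycles/mm


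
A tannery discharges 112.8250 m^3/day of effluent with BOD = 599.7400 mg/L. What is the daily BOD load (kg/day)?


Formula: BOD_load = volume * conc / 1000
Substituting: BOD_load = 112.8250 * 599.7400 / 1000
Result: 67.6657 kg/day


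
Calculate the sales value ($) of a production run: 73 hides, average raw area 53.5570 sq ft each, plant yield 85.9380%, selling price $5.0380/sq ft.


Raw_total = N * avg_area = 73 * 53.5570 = 3909.6610 sq ft
Finished = Raw_total * yield / 100 = 3909.6610 * 85.9380 / 100 = 3359.8845 sq ft
Value = Finished * price = 3359.8845 * 5.0380 = 16927.0980 $


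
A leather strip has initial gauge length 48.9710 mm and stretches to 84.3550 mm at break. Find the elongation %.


Formula: Elongation = (Lf - L0) / L0 * 100
Substituting: Elongation = (84.3550 - 48.9710) / 48.9710 * 100
Result: 72.2550 %


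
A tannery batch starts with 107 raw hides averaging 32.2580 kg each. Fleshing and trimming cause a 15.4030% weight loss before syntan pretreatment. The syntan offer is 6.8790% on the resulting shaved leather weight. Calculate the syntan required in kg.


Total_raw = N * avg_wt = 107 * 32.2580 = 3451.6060 kg
Substrate = Total_raw * (1 - loss/100) = 3451.6060 * (1 - 15.4030/100) = 2919.9551 kg
Syntan = Substrate * pct / 100 = 2919.9551 * 6.8790 / 100 = 200.8637 kg


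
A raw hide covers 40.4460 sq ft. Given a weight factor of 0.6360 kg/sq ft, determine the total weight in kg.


Formula: Weight = area * weight_per_sqft
Substituting: Weight = 40.4460 * 0.6360
Result: 25.7237 kg


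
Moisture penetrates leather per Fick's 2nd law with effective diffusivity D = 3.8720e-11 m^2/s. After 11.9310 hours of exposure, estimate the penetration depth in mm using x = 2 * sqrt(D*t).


t = 11.9310 hr * 3600 = 42951.6000 s
D * t = 3.8720e-11 * 42951.6000 = 1.6631e-06
x = 2 * sqrt(D*t) = 2 * sqrt(1.6631e-06) = 0.00257921 m = 2.5792 mm


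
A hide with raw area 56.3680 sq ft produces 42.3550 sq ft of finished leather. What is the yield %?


Formula: Yield = finished / raw * 100
Substituting: Yield = 42.3550 / 56.3680 * 100
Result: 75.1402 %


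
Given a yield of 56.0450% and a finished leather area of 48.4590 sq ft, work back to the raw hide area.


Formula: raw = finished * 100 / yield
Substituting: raw = 48.4590 * 100 / 56.0450
Result: 86.4644 sq ft


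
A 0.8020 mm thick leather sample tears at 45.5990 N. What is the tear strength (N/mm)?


Formula: Tear strength = force / thickness
Substituting: Tear strength = 45.5990 / 0.8020
Result: 56.8566 N/mm


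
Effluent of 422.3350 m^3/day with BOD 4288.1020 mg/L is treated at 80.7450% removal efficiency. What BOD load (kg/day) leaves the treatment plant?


Load_in = volume * conc / 1000 = 422.3350 * 4288.1020 / 1000 = 1811.0156 kg/day
Removed = Load_in * eff / 100 = 1811.0156 * 80.7450 / 100 = 1462.3045 kg/day
Load_out = Load_in - Removed = 1811.0156 - 1462.3045 = 348.7110 kg/day


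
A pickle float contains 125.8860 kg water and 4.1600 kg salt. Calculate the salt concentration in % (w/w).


Formula: Conc = salt / (water + salt) * 100
Substituting: Conc = 4.1600 / (125.8860 + 4.1600) * 100
Result: 3.1989 %


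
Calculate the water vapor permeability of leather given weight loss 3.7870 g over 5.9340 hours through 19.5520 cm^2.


Formula: WVP = loss / (area * time)
Substituting: WVP = 3.7870 / (19.5520 * 5.9340)
Result: 0.0326405 g/(cm^2*hr)


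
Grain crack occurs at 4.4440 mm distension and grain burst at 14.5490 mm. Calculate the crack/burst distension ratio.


Formula: Ratio = crack / burst
Substituting: Ratio = 4.4440 / 14.5490
Result: 0.3055


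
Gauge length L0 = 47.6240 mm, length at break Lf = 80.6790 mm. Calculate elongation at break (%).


Formula: Elongation = (Lf - L0) / L0 * 100
Substituting: Elongation = (80.6790 - 47.6240) / 47.6240 * 100
Result: 69.4083 %


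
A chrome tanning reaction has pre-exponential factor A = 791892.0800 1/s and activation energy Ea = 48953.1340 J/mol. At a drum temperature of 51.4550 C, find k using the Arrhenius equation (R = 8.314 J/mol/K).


T_K = T_C + 273.15 = 51.4550 + 273.15 = 324.6050 K
exponent = -Ea / (R * T_K) = -48953.1340 / (8.314 * 324.6050) = -18.1391
k = A * exp(exponent) = 791892.0800 * exp(-18.1391) = 0.0104945 1/s


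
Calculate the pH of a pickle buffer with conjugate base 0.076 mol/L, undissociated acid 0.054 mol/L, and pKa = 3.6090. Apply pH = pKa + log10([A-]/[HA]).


ratio = [A-] / [HA] = 0.076 / 0.054 = 1.4074
log10(ratio) = 0.1484
pH = pKa + log10(ratio) = 3.6090 + 0.1484 = 3.7574


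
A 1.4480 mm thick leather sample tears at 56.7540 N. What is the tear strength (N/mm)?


Formula: Tear strength = force / thickness
Substituting: Tear strength = 56.7540 / 1.4480
Result: 39.1948 N/mm


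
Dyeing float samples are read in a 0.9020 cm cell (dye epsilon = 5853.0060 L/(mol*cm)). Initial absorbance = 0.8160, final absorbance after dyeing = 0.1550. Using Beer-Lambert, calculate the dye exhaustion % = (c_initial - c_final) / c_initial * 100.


c_initial = A_i / (epsilon * l) = 0.8160 / (5853.0060 * 0.9020) = 1.5456e-04 mol/L
c_final = A_f / (epsilon * l) = 0.1550 / (5853.0060 * 0.9020) = 2.9359e-05 mol/L
Exhaustion = (c_initial - c_final) / c_initial * 100 = (1.5456e-04 - 2.9359e-05) / 1.5456e-04 * 100 = 81.0049 %


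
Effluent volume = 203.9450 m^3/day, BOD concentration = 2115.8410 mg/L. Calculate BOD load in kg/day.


Formula: BOD_load = volume * conc / 1000
Substituting: BOD_load = 203.9450 * 2115.8410 / 1000
Result: 431.5152 kg/day


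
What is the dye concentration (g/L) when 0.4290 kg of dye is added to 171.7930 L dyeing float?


Formula: Conc = dye_mass(kg) / volume(L) * 1000
Substituting: Conc = 0.4290 / 171.7930 * 1000
Result: 2.4972 g/L


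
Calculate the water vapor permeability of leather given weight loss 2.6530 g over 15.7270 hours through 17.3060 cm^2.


Formula: WVP = loss / (area * time)
Substituting: WVP = 2.6530 / (17.3060 * 15.7270)
Result: 0.00974753 g/(cm^2*hr)


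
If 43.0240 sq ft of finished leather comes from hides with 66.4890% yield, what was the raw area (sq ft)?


Formula: raw = finished * 100 / yield
Substituting: raw = 43.0240 * 100 / 66.4890
Result: 64.7084 sq ft


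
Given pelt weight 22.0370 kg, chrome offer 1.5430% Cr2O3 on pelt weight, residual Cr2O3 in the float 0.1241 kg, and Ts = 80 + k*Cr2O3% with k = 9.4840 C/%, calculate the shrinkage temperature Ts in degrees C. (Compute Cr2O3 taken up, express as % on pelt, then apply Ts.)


Offered = pelt * offer_pct / 100 = 22.0370 * 1.5430 / 100 = 0.3400 kg
Uptake = offered - residual = 0.3400 - 0.1241 = 0.2159 kg
Cr2O3% on pelt = uptake / pelt * 100 = 0.2159 / 22.0370 * 100 = 0.9799 %
Ts = 80 + k * Cr2O3% = 80 + 9.4840 * 0.9799 = 89.2930 C


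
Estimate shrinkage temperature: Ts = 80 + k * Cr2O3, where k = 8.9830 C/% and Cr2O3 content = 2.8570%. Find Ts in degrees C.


Formula: Ts = 80 + k * Cr2O3
Substituting: Ts = 80 + 8.9830 * 2.8570
Result: 105.6644 C


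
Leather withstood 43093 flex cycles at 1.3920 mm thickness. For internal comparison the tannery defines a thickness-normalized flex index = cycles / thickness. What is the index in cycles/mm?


Formula: Index = cycles / thickness
Substituting: Index = 43093 / 1.3920
Result: 30957.6149 cycles/mm


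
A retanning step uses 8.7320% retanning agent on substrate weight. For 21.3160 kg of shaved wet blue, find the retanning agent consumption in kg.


Formula: Retan = substrate * pct / 100
Substituting: Retan = 21.3160 * 8.7320 / 100
Result: 1.8613 kg


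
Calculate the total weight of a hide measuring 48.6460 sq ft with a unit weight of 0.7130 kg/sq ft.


Formula: Weight = area * weight_per_sqft
Substituting: Weight = 48.6460 * 0.7130
Result: 34.6846 kg


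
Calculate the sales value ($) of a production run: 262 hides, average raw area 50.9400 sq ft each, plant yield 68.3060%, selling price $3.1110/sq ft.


Raw_total = N * avg_area = 262 * 50.9400 = 13346.2800 sq ft
Finished = Raw_total * yield / 100 = 13346.2800 * 68.3060 / 100 = 9116.3100 sq ft
Value = Finished * price = 9116.3100 * 3.1110 = 28360.8405 $


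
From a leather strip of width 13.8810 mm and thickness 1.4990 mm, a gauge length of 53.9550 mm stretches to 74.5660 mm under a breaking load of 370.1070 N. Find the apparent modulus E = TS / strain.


TS = F / (w * t) = 370.1070 / (13.8810 * 1.4990) = 17.7871 N/mm^2
strain = (Lf - L0) / L0 = (74.5660 - 53.9550) / 53.9550 = 0.3820
E = TS / strain = 17.7871 / 0.3820 = 46.5626 N/mm^2


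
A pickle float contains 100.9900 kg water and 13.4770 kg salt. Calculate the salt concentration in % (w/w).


Formula: Conc = salt / (water + salt) * 100
Substituting: Conc = 13.4770 / (100.9900 + 13.4770) * 100
Result: 11.7737 %


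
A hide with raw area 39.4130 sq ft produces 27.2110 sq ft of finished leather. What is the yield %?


Formula: Yield = finished / raw * 100
Substituting: Yield = 27.2110 / 39.4130 * 100
Result: 69.0407 %


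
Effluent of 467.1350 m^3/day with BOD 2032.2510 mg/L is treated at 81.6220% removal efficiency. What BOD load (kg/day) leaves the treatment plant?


Load_in = volume * conc / 1000 = 467.1350 * 2032.2510 / 1000 = 949.3356 kg/day
Removed = Load_in * eff / 100 = 949.3356 * 81.6220 / 100 = 774.8667 kg/day
Load_out = Load_in - Removed = 949.3356 - 774.8667 = 174.4689 kg/day


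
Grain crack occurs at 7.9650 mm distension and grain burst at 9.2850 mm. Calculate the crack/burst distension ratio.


Formula: Ratio = crack / burst
Substituting: Ratio = 7.9650 / 9.2850
Result: 0.8578


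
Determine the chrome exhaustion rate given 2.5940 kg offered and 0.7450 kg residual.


Formula: Uptake = (offered - residual) / offered * 100
Substituting: Uptake = (2.5940 - 0.7450) / 2.5940 * 100
Result: 71.2799 %


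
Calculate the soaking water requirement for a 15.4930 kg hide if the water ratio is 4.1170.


Formula: Water = hide_weight * ratio
Substituting: Water = 15.4930 * 4.1170
Result: 63.7847 kg


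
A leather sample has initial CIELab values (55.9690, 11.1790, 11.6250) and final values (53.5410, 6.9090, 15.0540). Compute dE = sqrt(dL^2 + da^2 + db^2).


dL = -2.4280, da = -4.2700, db = 3.4290
dE = sqrt((-2.4280)^2 + (-4.2700)^2 + 3.4290^2) = 5.9905


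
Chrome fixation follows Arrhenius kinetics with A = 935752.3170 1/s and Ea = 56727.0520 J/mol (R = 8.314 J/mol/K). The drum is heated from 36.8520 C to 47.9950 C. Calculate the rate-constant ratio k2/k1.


T1 = 36.8520 + 273.15 = 310.0020 K; T2 = 47.9950 + 273.15 = 321.1450 K
k1 = A * exp(-Ea/(R*T1)) = 935752.3170 * exp(-56727.0520/(8.314*310.0020)) = 2.5848e-04 1/s
k2 = A * exp(-Ea/(R*T2)) = 935752.3170 * exp(-56727.0520/(8.314*321.1450)) = 5.5475e-04 1/s
k2/k1 = 5.5475e-04 / 2.5848e-04 = 2.1462


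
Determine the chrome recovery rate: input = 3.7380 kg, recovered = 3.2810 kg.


Formula: Recovery = recovered / input * 100
Substituting: Recovery = 3.2810 / 3.7380 * 100
Result: 87.7742 %


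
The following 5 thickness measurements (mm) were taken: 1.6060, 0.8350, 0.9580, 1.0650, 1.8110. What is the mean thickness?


Formula: Average = sum / n
Substituting: Average = 6.2750 / 5
Result: 1.2550 mm


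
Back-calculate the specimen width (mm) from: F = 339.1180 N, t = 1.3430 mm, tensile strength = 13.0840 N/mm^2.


Formula: w = F / (TS * t)
Substituting: w = 339.1180 / (13.0840 * 1.3430)
Result: 19.2990 mm


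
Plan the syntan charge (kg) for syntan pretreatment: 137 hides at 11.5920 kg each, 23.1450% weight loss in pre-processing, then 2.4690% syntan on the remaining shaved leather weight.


Total_raw = N * avg_wt = 137 * 11.5920 = 1588.1040 kg
Substrate = Total_raw * (1 - loss/100) = 1588.1040 * (1 - 23.1450/100) = 1220.5373 kg
Syntan = Substrate * pct / 100 = 1220.5373 * 2.4690 / 100 = 30.1351 kg


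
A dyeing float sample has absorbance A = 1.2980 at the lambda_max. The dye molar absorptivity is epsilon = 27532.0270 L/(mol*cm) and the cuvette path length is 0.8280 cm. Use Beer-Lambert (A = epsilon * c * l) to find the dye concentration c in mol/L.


Formula: c = A / (epsilon * l)
Substituting: c = 1.2980 / (27532.0270 * 0.8280)
Result: 5.6939e-05 mol/L


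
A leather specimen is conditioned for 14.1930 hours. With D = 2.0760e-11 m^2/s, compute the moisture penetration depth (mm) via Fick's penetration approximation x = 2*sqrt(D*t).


t = 14.1930 hr * 3600 = 51094.8000 s
D * t = 2.0760e-11 * 51094.8000 = 1.0607e-06
x = 2 * sqrt(D*t) = 2 * sqrt(1.0607e-06) = 0.00205983 m = 2.0598 mm


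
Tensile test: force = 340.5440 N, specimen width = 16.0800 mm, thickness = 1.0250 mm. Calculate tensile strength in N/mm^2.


Formula: TS = force / (width * thickness)
Substituting: TS = 340.5440 / (16.0800 * 1.0250)
Result: 20.6616 N/mm^2


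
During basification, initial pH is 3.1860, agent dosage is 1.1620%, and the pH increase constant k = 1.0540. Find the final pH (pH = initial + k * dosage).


Formula: pH_final = pH_initial + k * base_pct
Substituting: pH_final = 3.1860 + 1.0540 * 1.1620
Result: 4.4107


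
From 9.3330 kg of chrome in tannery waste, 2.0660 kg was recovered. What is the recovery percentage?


Formula: Recovery = recovered / input * 100
Substituting: Recovery = 2.0660 / 9.3330 * 100
Result: 22.1365 %


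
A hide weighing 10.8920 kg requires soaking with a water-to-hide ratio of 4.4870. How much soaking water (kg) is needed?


Formula: Water = hide_weight * ratio
Substituting: Water = 10.8920 * 4.4870
Result: 48.8724 kg


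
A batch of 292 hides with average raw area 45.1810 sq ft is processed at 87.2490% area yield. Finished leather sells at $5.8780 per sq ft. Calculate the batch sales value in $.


Raw_total = N * avg_area = 292 * 45.1810 = 13192.8520 sq ft
Finished = Raw_total * yield / 100 = 13192.8520 * 87.2490 / 100 = 11510.6314 sq ft
Value = Finished * price = 11510.6314 * 5.8780 = 67659.4916 $


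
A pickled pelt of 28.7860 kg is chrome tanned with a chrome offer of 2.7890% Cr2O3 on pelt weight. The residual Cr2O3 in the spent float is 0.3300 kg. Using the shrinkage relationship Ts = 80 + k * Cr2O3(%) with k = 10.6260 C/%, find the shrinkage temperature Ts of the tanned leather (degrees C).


Offered = pelt * offer_pct / 100 = 28.7860 * 2.7890 / 100 = 0.8028 kg
Uptake = offered - residual = 0.8028 - 0.3300 = 0.4728 kg
Cr2O3% on pelt = uptake / pelt * 100 = 0.4728 / 28.7860 * 100 = 1.6426 %
Ts = 80 + k * Cr2O3% = 80 + 10.6260 * 1.6426 = 97.4544 C


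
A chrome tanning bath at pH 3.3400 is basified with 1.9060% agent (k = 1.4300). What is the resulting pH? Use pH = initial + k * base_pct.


Formula: pH_final = pH_initial + k * base_pct
Substituting: pH_final = 3.3400 + 1.4300 * 1.9060
Result: 6.0656


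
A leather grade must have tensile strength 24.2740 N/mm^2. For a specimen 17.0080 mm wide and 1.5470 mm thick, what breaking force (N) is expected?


Formula: F = TS * w * t
Substituting: F = 24.2740 * 17.0080 * 1.5470
Result: 638.6823 N


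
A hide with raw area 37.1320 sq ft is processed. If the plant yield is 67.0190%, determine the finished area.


Formula: finished = raw * yield / 100
Substituting: finished = 37.1320 * 67.0190 / 100
Result: 24.8855 sq ft


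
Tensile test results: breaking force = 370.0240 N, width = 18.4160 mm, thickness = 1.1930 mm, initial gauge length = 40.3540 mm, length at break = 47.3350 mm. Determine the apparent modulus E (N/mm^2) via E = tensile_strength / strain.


TS = F / (w * t) = 370.0240 / (18.4160 * 1.1930) = 16.8420 N/mm^2
strain = (Lf - L0) / L0 = (47.3350 - 40.3540) / 40.3540 = 0.1730
E = TS / strain = 16.8420 / 0.1730 = 97.3561 N/mm^2


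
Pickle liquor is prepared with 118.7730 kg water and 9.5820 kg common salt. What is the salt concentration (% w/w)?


Formula: Conc = salt / (water + salt) * 100
Substituting: Conc = 9.5820 / (118.7730 + 9.5820) * 100
Result: 7.4652 %


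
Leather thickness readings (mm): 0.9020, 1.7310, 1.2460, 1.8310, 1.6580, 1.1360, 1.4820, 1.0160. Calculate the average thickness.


Formula: Average = sum / n
Substituting: Average = 11.0020 / 8
Result: 1.3753 mm


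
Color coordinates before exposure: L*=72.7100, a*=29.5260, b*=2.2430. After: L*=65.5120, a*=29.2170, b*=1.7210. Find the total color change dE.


dL = -7.1980, da = -0.3090, db = -0.5220
dE = sqrt((-7.1980)^2 + (-0.3090)^2 + (-0.5220)^2) = 7.2235


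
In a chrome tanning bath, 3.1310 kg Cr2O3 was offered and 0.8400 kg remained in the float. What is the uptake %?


Formula: Uptake = (offered - residual) / offered * 100
Substituting: Uptake = (3.1310 - 0.8400) / 3.1310 * 100
Result: 73.1715 %


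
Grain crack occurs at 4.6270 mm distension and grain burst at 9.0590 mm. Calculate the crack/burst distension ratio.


Formula: Ratio = crack / burst
Substituting: Ratio = 4.6270 / 9.0590
Result: 0.5108


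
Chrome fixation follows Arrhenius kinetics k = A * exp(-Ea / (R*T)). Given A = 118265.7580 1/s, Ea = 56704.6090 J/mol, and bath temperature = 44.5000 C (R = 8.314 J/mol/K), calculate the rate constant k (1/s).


T_K = T_C + 273.15 = 44.5000 + 273.15 = 317.6500 K
exponent = -Ea / (R * T_K) = -56704.6090 / (8.314 * 317.6500) = -21.4714
k = A * exp(exponent) = 118265.7580 * exp(-21.4714) = 5.5972e-05 1/s


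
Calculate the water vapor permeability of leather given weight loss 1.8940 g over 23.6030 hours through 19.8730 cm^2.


Formula: WVP = loss / (area * time)
Substituting: WVP = 1.8940 / (19.8730 * 23.6030)
Result: 0.00403784 g/(cm^2*hr)


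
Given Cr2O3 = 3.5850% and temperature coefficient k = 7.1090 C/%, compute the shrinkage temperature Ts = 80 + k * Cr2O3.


Formula: Ts = 80 + k * Cr2O3
Substituting: Ts = 80 + 7.1090 * 3.5850
Result: 105.4858 C


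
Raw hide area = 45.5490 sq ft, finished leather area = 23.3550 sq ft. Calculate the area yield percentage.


Formula: Yield = finished / raw * 100
Substituting: Yield = 23.3550 / 45.5490 * 100
Result: 51.2745 %


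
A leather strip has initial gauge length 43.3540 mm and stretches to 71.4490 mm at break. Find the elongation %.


Formula: Elongation = (Lf - L0) / L0 * 100
Substituting: Elongation = (71.4490 - 43.3540) / 43.3540 * 100
Result: 64.8037 %


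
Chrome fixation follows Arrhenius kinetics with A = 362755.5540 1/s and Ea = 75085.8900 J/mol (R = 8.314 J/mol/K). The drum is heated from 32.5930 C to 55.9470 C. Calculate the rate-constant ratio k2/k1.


T1 = 32.5930 + 273.15 = 305.7430 K; T2 = 55.9470 + 273.15 = 329.0970 K
k1 = A * exp(-Ea/(R*T1)) = 362755.5540 * exp(-75085.8900/(8.314*305.7430)) = 5.3840e-08 1/s
k2 = A * exp(-Ea/(R*T2)) = 362755.5540 * exp(-75085.8900/(8.314*329.0970)) = 4.3799e-07 1/s
k2/k1 = 4.3799e-07 / 5.3840e-08 = 8.1351


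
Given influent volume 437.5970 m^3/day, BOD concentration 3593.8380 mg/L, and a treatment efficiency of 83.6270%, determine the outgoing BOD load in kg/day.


Load_in = volume * conc / 1000 = 437.5970 * 3593.8380 / 1000 = 1572.6527 kg/day
Removed = Load_in * eff / 100 = 1572.6527 * 83.6270 / 100 = 1315.1623 kg/day
Load_out = Load_in - Removed = 1572.6527 - 1315.1623 = 257.4904 kg/day


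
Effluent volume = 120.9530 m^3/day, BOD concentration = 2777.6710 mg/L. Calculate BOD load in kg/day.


Formula: BOD_load = volume * conc / 1000
Substituting: BOD_load = 120.9530 * 2777.6710 / 1000
Result: 335.9676 kg/day


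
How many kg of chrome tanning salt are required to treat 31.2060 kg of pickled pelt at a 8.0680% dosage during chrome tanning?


Formula: Chrome = substrate * pct / 100
Substituting: Chrome = 31.2060 * 8.0680 / 100
Result: 2.5177 kg


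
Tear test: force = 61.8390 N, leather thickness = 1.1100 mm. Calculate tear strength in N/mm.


Formula: Tear strength = force / thickness
Substituting: Tear strength = 61.8390 / 1.1100
Result: 55.7108 N/mm


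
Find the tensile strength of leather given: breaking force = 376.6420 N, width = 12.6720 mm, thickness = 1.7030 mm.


Formula: TS = force / (width * thickness)
Substituting: TS = 376.6420 / (12.6720 * 1.7030)
Result: 17.4530 N/mm^2


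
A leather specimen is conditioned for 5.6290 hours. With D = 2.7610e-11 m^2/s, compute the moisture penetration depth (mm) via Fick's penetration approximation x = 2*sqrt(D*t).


t = 5.6290 hr * 3600 = 20264.4000 s
D * t = 2.7610e-11 * 20264.4000 = 5.5950e-07
x = 2 * sqrt(D*t) = 2 * sqrt(5.5950e-07) = 0.00149599 m = 1.4960 mm


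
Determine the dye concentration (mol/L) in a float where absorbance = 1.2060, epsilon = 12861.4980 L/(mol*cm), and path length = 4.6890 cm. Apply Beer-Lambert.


Formula: c = A / (epsilon * l)
Substituting: c = 1.2060 / (12861.4980 * 4.6890)
Result: 1.9997e-05 mol/L


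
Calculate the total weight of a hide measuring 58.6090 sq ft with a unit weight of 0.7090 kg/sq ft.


Formula: Weight = area * weight_per_sqft
Substituting: Weight = 58.6090 * 0.7090
Result: 41.5538 kg


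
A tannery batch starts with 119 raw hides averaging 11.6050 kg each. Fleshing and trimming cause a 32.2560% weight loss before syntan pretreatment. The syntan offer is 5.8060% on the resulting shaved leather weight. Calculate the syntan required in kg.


Total_raw = N * avg_wt = 119 * 11.6050 = 1380.9950 kg
Substrate = Total_raw * (1 - loss/100) = 1380.9950 * (1 - 32.2560/100) = 935.5413 kg
Syntan = Substrate * pct / 100 = 935.5413 * 5.8060 / 100 = 54.3175 kg


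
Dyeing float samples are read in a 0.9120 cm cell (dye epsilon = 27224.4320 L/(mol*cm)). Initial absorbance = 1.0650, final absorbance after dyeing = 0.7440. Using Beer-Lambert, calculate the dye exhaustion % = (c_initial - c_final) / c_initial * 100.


c_initial = A_i / (epsilon * l) = 1.0650 / (27224.4320 * 0.9120) = 4.2894e-05 mol/L
c_final = A_f / (epsilon * l) = 0.7440 / (27224.4320 * 0.9120) = 2.9965e-05 mol/L
Exhaustion = (c_initial - c_final) / c_initial * 100 = (4.2894e-05 - 2.9965e-05) / 4.2894e-05 * 100 = 30.1408 %


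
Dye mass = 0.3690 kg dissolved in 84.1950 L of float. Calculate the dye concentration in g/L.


Formula: Conc = dye_mass(kg) / volume(L) * 1000
Substituting: Conc = 0.3690 / 84.1950 * 1000
Result: 4.3827 g/L


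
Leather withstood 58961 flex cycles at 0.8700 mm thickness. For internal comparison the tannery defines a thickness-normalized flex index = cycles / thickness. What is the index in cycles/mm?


Formula: Index = cycles / thickness
Substituting: Index = 58961 / 0.8700
Result: 67771.2644 cycles/mm


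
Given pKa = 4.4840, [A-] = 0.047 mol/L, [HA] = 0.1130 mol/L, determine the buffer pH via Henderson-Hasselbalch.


ratio = [A-] / [HA] = 0.047 / 0.1130 = 0.4159
log10(ratio) = -0.3810
pH = pKa + log10(ratio) = 4.4840 - 0.3810 = 4.1030


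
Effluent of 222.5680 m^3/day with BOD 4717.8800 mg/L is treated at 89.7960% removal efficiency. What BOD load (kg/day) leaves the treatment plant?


Load_in = volume * conc / 1000 = 222.5680 * 4717.8800 / 1000 = 1050.0491 kg/day
Removed = Load_in * eff / 100 = 1050.0491 * 89.7960 / 100 = 942.9021 kg/day
Load_out = Load_in - Removed = 1050.0491 - 942.9021 = 107.1470 kg/day


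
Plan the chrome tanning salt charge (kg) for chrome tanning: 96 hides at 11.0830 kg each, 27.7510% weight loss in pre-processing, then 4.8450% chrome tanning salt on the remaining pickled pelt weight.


Total_raw = N * avg_wt = 96 * 11.0830 = 1063.9680 kg
Substrate = Total_raw * (1 - loss/100) = 1063.9680 * (1 - 27.7510/100) = 768.7062 kg
Chrome = Substrate * pct / 100 = 768.7062 * 4.8450 / 100 = 37.2438 kg
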